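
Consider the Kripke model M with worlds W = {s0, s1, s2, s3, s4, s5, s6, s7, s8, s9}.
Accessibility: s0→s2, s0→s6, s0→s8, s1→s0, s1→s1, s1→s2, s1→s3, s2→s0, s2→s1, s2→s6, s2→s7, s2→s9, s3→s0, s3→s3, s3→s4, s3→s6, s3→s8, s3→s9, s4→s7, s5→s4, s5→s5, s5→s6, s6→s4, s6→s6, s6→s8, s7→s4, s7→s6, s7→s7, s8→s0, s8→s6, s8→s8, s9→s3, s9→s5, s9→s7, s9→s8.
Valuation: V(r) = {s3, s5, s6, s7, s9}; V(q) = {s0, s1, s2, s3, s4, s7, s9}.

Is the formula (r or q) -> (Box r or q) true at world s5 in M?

At s5: r or q is true, Box r or q is false, so (r or q) -> (Box r or q) is false.
  At s5: Box r is false, q is false, so Box r or q is false.
    At s5: Box r requires r at every successor {s4, s5, s6}.
      r fails at s4, so Box r is false at s5.

No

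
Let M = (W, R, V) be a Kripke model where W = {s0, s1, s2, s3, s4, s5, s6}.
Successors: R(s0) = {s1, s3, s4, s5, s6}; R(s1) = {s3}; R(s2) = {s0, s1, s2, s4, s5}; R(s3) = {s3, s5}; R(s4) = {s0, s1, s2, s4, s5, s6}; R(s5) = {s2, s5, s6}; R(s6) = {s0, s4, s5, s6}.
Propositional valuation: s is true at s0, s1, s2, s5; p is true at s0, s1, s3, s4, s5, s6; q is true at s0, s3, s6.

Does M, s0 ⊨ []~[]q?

No

At s0: []~[]q requires ~[]q at every successor {s1, s3, s4, s5, s6}.
  ~[]q fails at s1, so []~[]q is false at s0.
    At s1: []q is true, so ~[]q is false.
      At s1: []q requires q at every successor {s3}.
        At s3: q is true.
      So []q is true at s1.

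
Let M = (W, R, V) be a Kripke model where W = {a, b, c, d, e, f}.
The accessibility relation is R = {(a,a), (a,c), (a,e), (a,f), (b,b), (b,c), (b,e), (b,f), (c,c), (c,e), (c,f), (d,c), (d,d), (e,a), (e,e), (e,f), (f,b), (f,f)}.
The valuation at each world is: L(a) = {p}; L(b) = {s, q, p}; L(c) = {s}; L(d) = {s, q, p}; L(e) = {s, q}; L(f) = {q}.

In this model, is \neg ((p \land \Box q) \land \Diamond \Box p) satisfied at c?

Yes

Recall that \Box ψ holds at a world iff ψ holds at every accessible world, and \Diamond ψ holds iff ψ holds at some accessible world.
At c: (p \land \Box q) \land \Diamond \Box p is false, so \neg ((p \land \Box q) \land \Diamond \Box p) is true.
  At c: p \land \Box q is false, \Diamond \Box p is false, so (p \land \Box q) \land \Diamond \Box p is false.
    At c: p is false, \Box q is false, so p \land \Box q is false.
      At c: \Box q requires q at every successor {c, e, f}.
        q fails at c, so \Box q is false at c.
    At c: \Diamond \Box p requires \Box p at some successor in {c, e, f}.
      At c: \Box p is false.
      At e: \Box p is false.
      At f: \Box p is false.
    So \Diamond \Box p is false at c.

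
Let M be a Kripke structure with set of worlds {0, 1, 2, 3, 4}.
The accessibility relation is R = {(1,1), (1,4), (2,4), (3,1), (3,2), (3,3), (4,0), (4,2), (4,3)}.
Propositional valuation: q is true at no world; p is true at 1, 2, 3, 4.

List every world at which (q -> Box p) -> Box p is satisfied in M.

0, 1, 2, 3

Recall that Box ψ holds at a world iff ψ holds at every accessible world, and Dia ψ holds iff ψ holds at some accessible world.
Let φ = (q -> Box p) -> Box p. Evaluate φ at each world:
  0 (successors ∅): φ is true.
  1 (successors {1, 4}): φ is true.
  2 (successors {4}): φ is true.
  3 (successors {1, 2, 3}): φ is true.
  4 (successors {0, 2, 3}): φ is false.
For instance, at 1:
  At 1: q -> Box p is true, Box p is true, so (q -> Box p) -> Box p is true.
    At 1: q is false, Box p is true, so q -> Box p is true.
      At 1: Box p requires p at every successor {1, 4}.
        At 1: p is true.
        At 4: p is true.
      So Box p is true at 1.
    At 1: Box p requires p at every successor {1, 4}.
      At 1: p is true.
      At 4: p is true.
    So Box p is true at 1.
Satisfying worlds: {0, 1, 2, 3}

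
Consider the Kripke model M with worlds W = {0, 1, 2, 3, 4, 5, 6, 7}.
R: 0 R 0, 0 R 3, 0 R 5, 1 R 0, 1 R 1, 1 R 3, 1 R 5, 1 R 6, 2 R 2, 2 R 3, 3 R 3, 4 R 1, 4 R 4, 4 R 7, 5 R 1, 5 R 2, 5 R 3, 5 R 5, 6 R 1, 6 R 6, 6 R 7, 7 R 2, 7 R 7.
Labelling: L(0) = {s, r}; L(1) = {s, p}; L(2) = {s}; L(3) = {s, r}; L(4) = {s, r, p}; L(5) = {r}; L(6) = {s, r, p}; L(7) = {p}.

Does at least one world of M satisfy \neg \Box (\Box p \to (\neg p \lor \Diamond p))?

Recall that \Box ψ holds at a world iff ψ holds at every accessible world, and \Diamond ψ holds iff ψ holds at some accessible world.
Let φ = \neg \Box (\Box p \to (\neg p \lor \Diamond p)). Evaluate φ at each world:
  0 (successors {0, 3, 5}): φ is false.
  1 (successors {0, 1, 3, 5, 6}): φ is false.
  2 (successors {2, 3}): φ is false.
  3 (successors {3}): φ is false.
  4 (successors {1, 4, 7}): φ is false.
  5 (successors {1, 2, 3, 5}): φ is false.
  6 (successors {1, 6, 7}): φ is false.
  7 (successors {2, 7}): φ is false.
For instance, at 5:
  At 5: \Box (\Box p \to (\neg p \lor \Diamond p)) is true, so \neg \Box (\Box p \to (\neg p \lor \Diamond p)) is false.
    At 5: \Box (\Box p \to (\neg p \lor \Diamond p)) requires \Box p \to (\neg p \lor \Diamond p) at every successor {1, 2, 3, 5}.
      At 1: \Box p \to (\neg p \lor \Diamond p) is true.
      At 2: \Box p \to (\neg p \lor \Diamond p) is true.
      At 3: \Box p \to (\neg p \lor \Diamond p) is true.
      At 5: \Box p \to (\neg p \lor \Diamond p) is true.
    So \Box (\Box p \to (\neg p \lor \Diamond p)) is true at 5.

No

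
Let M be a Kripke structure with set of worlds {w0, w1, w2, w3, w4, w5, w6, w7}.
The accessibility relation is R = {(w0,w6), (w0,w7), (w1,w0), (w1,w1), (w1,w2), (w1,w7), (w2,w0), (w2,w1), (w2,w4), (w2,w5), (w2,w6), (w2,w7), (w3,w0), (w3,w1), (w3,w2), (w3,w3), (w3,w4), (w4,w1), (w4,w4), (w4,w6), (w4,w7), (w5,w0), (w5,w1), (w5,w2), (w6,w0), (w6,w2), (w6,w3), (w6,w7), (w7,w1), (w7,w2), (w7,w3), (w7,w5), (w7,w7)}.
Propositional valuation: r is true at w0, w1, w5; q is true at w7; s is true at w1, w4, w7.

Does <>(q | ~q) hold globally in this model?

Let φ = <>(q | ~q). Evaluate φ at each world:
  w0 (successors {w6, w7}): φ is true.
  w1 (successors {w0, w1, w2, w7}): φ is true.
  w2 (successors {w0, w1, w4, w5, w6, w7}): φ is true.
  w3 (successors {w0, w1, w2, w3, w4}): φ is true.
  w4 (successors {w1, w4, w6, w7}): φ is true.
  w5 (successors {w0, w1, w2}): φ is true.
  w6 (successors {w0, w2, w3, w7}): φ is true.
  w7 (successors {w1, w2, w3, w5, w7}): φ is true.
For instance, at w6:
  At w6: <>(q | ~q) requires q | ~q at some successor in {w0, w2, w3, w7}.
    q | ~q holds at w0, so <>(q | ~q) is true at w6.

Yes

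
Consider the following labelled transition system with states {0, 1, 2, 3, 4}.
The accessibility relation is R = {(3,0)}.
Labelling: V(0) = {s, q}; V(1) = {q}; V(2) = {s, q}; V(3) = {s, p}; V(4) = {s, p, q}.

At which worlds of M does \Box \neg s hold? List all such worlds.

Let φ = \Box \neg s. Evaluate φ at each world:
  0 (successors ∅): φ is true.
  1 (successors ∅): φ is true.
  2 (successors ∅): φ is true.
  3 (successors {0}): φ is false.
  4 (successors ∅): φ is true.
For instance, at 3:
  At 3: \Box \neg s requires \neg s at every successor {0}.
    \neg s fails at 0, so \Box \neg s is false at 3.
Satisfying worlds: {0, 1, 2, 4}

0, 1, 2, 4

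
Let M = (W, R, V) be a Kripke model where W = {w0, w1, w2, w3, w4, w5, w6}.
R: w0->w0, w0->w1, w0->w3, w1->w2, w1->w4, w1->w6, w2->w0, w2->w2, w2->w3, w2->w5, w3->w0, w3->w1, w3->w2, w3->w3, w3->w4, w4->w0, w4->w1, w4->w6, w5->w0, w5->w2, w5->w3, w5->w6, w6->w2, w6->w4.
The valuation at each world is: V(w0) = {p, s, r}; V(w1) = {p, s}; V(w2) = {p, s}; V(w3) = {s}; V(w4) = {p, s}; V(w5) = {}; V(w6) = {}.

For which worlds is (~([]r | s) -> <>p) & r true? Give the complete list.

w0

Let φ = (~([]r | s) -> <>p) & r. Evaluate φ at each world:
  w0 (successors {w0, w1, w3}): φ is true.
  w1 (successors {w2, w4, w6}): φ is false.
  w2 (successors {w0, w2, w3, w5}): φ is false.
  w3 (successors {w0, w1, w2, w3, w4}): φ is false.
  w4 (successors {w0, w1, w6}): φ is false.
  w5 (successors {w0, w2, w3, w6}): φ is false.
  w6 (successors {w2, w4}): φ is false.
For instance, at w0:
  At w0: ~([]r | s) -> <>p is true, r is true, so (~([]r | s) -> <>p) & r is true.
    At w0: ~([]r | s) is false, <>p is true, so ~([]r | s) -> <>p is true.
      At w0: []r | s is true, so ~([]r | s) is false.
      At w0: <>p requires p at some successor in {w0, w1, w3}.
        p holds at w0, so <>p is true at w0.
Satisfying worlds: {w0}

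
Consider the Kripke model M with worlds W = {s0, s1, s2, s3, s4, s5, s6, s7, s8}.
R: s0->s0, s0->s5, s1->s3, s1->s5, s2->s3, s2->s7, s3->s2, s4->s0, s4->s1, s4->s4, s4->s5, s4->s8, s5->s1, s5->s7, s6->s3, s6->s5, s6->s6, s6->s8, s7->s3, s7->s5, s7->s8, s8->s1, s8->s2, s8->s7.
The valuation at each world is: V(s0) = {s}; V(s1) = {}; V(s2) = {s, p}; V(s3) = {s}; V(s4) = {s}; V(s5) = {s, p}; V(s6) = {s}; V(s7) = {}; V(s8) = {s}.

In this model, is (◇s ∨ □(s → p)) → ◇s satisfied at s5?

No

Recall that □ψ holds at a world iff ψ holds at every accessible world, and ◇ψ holds iff ψ holds at some accessible world.
At s5: ◇s ∨ □(s → p) is true, ◇s is false, so (◇s ∨ □(s → p)) → ◇s is false.
  At s5: ◇s is false, □(s → p) is true, so ◇s ∨ □(s → p) is true.
    At s5: ◇s requires s at some successor in {s1, s7}.
      At s1: s is false.
      At s7: s is false.
    So ◇s is false at s5.
    At s5: □(s → p) requires s → p at every successor {s1, s7}.
      At s1: s → p is true.
      At s7: s → p is true.
    So □(s → p) is true at s5.
  At s5: ◇s requires s at some successor in {s1, s7}.
    At s1: s is false.
    At s7: s is false.
  So ◇s is false at s5.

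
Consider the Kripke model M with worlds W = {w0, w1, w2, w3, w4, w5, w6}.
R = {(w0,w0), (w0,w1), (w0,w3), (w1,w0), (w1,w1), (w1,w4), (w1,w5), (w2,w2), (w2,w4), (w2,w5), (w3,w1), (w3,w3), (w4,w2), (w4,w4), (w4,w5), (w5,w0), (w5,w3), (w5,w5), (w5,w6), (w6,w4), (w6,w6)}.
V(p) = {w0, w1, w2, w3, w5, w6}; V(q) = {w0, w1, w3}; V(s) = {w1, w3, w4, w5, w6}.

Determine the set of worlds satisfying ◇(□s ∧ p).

w0, w3, w5, w6

Let φ = ◇(□s ∧ p). Evaluate φ at each world:
  w0 (successors {w0, w1, w3}): φ is true.
  w1 (successors {w0, w1, w4, w5}): φ is false.
  w2 (successors {w2, w4, w5}): φ is false.
  w3 (successors {w1, w3}): φ is true.
  w4 (successors {w2, w4, w5}): φ is false.
  w5 (successors {w0, w3, w5, w6}): φ is true.
  w6 (successors {w4, w6}): φ is true.
For instance, at w0:
  At w0: ◇(□s ∧ p) requires □s ∧ p at some successor in {w0, w1, w3}.
    □s ∧ p holds at w3, so ◇(□s ∧ p) is true at w0.
      At w3: □s is true, p is true, so □s ∧ p is true.
Satisfying worlds: {w0, w3, w5, w6}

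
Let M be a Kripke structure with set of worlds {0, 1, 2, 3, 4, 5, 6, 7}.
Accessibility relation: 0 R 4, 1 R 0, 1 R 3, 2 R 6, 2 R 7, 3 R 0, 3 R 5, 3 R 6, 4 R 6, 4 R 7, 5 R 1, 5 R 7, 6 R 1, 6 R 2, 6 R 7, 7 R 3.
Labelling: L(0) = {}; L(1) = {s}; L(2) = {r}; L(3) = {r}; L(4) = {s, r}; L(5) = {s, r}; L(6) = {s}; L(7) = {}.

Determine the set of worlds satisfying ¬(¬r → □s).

1, 6, 7

Recall that □ψ holds at a world iff ψ holds at every accessible world, and ◇ψ holds iff ψ holds at some accessible world.
Let φ = ¬(¬r → □s). Evaluate φ at each world:
  0 (successors {4}): φ is false.
  1 (successors {0, 3}): φ is true.
  2 (successors {6, 7}): φ is false.
  3 (successors {0, 5, 6}): φ is false.
  4 (successors {6, 7}): φ is false.
  5 (successors {1, 7}): φ is false.
  6 (successors {1, 2, 7}): φ is true.
  7 (successors {3}): φ is true.
For instance, at 2:
  At 2: ¬r → □s is true, so ¬(¬r → □s) is false.
    At 2: ¬r is false, □s is false, so ¬r → □s is true.
      At 2: □s requires s at every successor {6, 7}.
        s fails at 7, so □s is false at 2.
Satisfying worlds: {1, 6, 7}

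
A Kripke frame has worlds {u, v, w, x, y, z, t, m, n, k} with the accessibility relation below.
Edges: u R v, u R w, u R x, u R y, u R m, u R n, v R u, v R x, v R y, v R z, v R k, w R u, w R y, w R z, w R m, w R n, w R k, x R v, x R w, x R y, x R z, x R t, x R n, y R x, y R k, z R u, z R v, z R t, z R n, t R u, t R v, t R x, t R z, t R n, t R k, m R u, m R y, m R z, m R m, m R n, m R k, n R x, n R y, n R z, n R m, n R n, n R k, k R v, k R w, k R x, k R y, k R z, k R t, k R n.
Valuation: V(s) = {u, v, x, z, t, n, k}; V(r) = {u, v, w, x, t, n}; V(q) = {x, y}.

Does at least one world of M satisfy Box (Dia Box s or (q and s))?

Let φ = Box (Dia Box s or (q and s)). Evaluate φ at each world:
  u (successors {v, w, x, y, m, n}): φ is false.
  v (successors {u, x, y, z, k}): φ is false.
  w (successors {u, y, z, m, n, k}): φ is false.
  x (successors {v, w, y, z, t, n}): φ is false.
  y (successors {x, k}): φ is true.
  z (successors {u, v, t, n}): φ is true.
  t (successors {u, v, x, z, n, k}): φ is true.
  m (successors {u, y, z, m, n, k}): φ is false.
  n (successors {x, y, z, m, n, k}): φ is false.
  k (successors {v, w, x, y, z, t, n}): φ is false.
Detail at y (witness):
  At y: Box (Dia Box s or (q and s)) requires Dia Box s or (q and s) at every successor {x, k}.
      At x: Dia Box s is true, q and s is true, so Dia Box s or (q and s) is true.
      At k: Dia Box s is true, q and s is false, so Dia Box s or (q and s) is true.
  So Box (Dia Box s or (q and s)) is true at y.

Yes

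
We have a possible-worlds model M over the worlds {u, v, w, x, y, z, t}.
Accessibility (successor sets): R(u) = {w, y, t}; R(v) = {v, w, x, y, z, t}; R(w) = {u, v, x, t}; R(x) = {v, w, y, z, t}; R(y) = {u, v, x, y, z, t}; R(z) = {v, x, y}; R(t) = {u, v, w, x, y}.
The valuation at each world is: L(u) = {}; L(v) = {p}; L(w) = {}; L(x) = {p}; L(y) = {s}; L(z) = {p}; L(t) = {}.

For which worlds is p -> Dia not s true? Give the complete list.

Recall that Dia ψ holds at a world iff ψ holds at some accessible world.
Let φ = p -> Dia not s. Evaluate φ at each world:
  u (successors {w, y, t}): φ is true.
  v (successors {v, w, x, y, z, t}): φ is true.
  w (successors {u, v, x, t}): φ is true.
  x (successors {v, w, y, z, t}): φ is true.
  y (successors {u, v, x, y, z, t}): φ is true.
  z (successors {v, x, y}): φ is true.
  t (successors {u, v, w, x, y}): φ is true.
For instance, at u:
  At u: p is false, Dia not s is true, so p -> Dia not s is true.
    At u: Dia not s requires not s at some successor in {w, y, t}.
      not s holds at w, so Dia not s is true at u.
Satisfying worlds: {u, v, w, x, y, z, t}

u, v, w, x, y, z, t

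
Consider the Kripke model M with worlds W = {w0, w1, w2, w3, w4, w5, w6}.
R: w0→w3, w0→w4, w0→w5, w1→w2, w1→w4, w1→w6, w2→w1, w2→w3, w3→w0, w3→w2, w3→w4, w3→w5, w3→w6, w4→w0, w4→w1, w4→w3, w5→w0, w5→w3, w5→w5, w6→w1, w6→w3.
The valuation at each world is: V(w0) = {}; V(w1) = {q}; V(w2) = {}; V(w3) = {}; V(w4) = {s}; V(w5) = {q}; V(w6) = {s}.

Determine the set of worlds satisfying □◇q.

Let φ = □◇q. Evaluate φ at each world:
  w0 (successors {w3, w4, w5}): φ is true.
  w1 (successors {w2, w4, w6}): φ is true.
  w2 (successors {w1, w3}): φ is false.
  w3 (successors {w0, w2, w4, w5, w6}): φ is true.
  w4 (successors {w0, w1, w3}): φ is false.
  w5 (successors {w0, w3, w5}): φ is true.
  w6 (successors {w1, w3}): φ is false.
For instance, at w2:
  At w2: □◇q requires ◇q at every successor {w1, w3}.
    ◇q fails at w1, so □◇q is false at w2.
      At w1: ◇q requires q at some successor in {w2, w4, w6}.
        At w2: q is false.
        At w4: q is false.
        At w6: q is false.
      So ◇q is false at w1.
Satisfying worlds: {w0, w1, w3, w5}

w0, w1, w3, w5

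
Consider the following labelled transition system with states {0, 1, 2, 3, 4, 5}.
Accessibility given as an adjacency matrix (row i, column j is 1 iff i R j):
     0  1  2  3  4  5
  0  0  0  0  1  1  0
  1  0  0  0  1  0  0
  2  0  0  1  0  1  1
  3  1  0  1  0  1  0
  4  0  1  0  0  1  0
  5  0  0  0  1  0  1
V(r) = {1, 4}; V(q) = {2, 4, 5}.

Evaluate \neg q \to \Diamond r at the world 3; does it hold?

Yes

At 3: \neg q is true, \Diamond r is true, so \neg q \to \Diamond r is true.
  At 3: \Diamond r requires r at some successor in {0, 2, 4}.
    r holds at 4, so \Diamond r is true at 3.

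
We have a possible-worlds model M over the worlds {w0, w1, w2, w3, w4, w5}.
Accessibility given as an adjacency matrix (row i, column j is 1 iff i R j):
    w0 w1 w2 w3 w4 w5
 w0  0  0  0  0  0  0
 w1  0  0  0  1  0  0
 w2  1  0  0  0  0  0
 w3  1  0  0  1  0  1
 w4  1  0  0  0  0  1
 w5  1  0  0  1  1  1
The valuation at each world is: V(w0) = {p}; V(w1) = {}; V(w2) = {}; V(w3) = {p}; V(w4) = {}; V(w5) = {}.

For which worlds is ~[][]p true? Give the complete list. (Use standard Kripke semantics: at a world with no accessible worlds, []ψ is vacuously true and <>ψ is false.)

Recall that []ψ holds at a world iff ψ holds at every accessible world, and <>ψ holds iff ψ holds at some accessible world.
Let φ = ~[][]p. Evaluate φ at each world:
  w0 (successors ∅): φ is false.
  w1 (successors {w3}): φ is true.
  w2 (successors {w0}): φ is false.
  w3 (successors {w0, w3, w5}): φ is true.
  w4 (successors {w0, w5}): φ is true.
  w5 (successors {w0, w3, w4, w5}): φ is true.
For instance, at w1:
  At w1: [][]p is false, so ~[][]p is true.
    At w1: [][]p requires []p at every successor {w3}.
      []p fails at w3, so [][]p is false at w1.
Satisfying worlds: {w1, w3, w4, w5}

w1, w3, w4, w5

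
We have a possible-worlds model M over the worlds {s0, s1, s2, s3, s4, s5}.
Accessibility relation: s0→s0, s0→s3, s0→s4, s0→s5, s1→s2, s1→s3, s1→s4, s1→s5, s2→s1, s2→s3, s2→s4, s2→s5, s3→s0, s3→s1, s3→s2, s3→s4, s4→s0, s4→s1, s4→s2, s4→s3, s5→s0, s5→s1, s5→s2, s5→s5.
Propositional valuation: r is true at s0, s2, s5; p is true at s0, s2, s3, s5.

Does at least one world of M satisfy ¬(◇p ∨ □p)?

Let φ = ¬(◇p ∨ □p). Evaluate φ at each world:
  s0 (successors {s0, s3, s4, s5}): φ is false.
  s1 (successors {s2, s3, s4, s5}): φ is false.
  s2 (successors {s1, s3, s4, s5}): φ is false.
  s3 (successors {s0, s1, s2, s4}): φ is false.
  s4 (successors {s0, s1, s2, s3}): φ is false.
  s5 (successors {s0, s1, s2, s5}): φ is false.
For instance, at s3:
  At s3: ◇p ∨ □p is true, so ¬(◇p ∨ □p) is false.
    At s3: ◇p is true, □p is false, so ◇p ∨ □p is true.
      At s3: ◇p requires p at some successor in {s0, s1, s2, s4}.
        p holds at s0, so ◇p is true at s3.
      At s3: □p requires p at every successor {s0, s1, s2, s4}.
        p fails at s1, so □p is false at s3.

No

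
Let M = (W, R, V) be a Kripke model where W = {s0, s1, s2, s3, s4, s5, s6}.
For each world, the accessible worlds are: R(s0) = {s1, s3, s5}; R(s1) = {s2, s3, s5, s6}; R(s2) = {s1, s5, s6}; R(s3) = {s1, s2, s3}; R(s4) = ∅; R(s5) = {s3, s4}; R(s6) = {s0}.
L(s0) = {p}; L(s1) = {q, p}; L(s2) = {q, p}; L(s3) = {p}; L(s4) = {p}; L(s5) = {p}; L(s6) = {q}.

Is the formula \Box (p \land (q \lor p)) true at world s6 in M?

Yes

At s6: \Box (p \land (q \lor p)) requires p \land (q \lor p) at every successor {s0}.
  At s0: p \land (q \lor p) is true.
So \Box (p \land (q \lor p)) is true at s6.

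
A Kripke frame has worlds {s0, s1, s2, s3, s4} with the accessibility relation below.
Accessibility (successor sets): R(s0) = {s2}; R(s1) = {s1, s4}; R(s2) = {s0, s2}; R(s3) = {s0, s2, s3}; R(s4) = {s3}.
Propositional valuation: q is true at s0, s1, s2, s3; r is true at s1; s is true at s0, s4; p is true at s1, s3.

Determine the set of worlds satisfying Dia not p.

Let φ = Dia not p. Evaluate φ at each world:
  s0 (successors {s2}): φ is true.
  s1 (successors {s1, s4}): φ is true.
  s2 (successors {s0, s2}): φ is true.
  s3 (successors {s0, s2, s3}): φ is true.
  s4 (successors {s3}): φ is false.
For instance, at s1:
  At s1: Dia not p requires not p at some successor in {s1, s4}.
    not p holds at s4, so Dia not p is true at s1.
Satisfying worlds: {s0, s1, s2, s3}

s0, s1, s2, s3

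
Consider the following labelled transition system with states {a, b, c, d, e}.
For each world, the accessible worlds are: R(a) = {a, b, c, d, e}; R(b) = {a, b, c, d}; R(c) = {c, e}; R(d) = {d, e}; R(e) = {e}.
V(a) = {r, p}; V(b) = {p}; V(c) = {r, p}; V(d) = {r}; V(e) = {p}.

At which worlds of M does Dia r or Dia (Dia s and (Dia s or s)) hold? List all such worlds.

Recall that Dia ψ holds at a world iff ψ holds at some accessible world.
Let φ = Dia r or Dia (Dia s and (Dia s or s)). Evaluate φ at each world:
  a (successors {a, b, c, d, e}): φ is true.
  b (successors {a, b, c, d}): φ is true.
  c (successors {c, e}): φ is true.
  d (successors {d, e}): φ is true.
  e (successors {e}): φ is false.
For instance, at b:
  At b: Dia r is true, Dia (Dia s and (Dia s or s)) is false, so Dia r or Dia (Dia s and (Dia s or s)) is true.
    At b: Dia r requires r at some successor in {a, b, c, d}.
      r holds at a, so Dia r is true at b.
    At b: Dia (Dia s and (Dia s or s)) requires Dia s and (Dia s or s) at some successor in {a, b, c, d}.
      At a: Dia s and (Dia s or s) is false.
      At b: Dia s and (Dia s or s) is false.
      At c: Dia s and (Dia s or s) is false.
      At d: Dia s and (Dia s or s) is false.
    So Dia (Dia s and (Dia s or s)) is false at b.
Satisfying worlds: {a, b, c, d}

a, b, c, d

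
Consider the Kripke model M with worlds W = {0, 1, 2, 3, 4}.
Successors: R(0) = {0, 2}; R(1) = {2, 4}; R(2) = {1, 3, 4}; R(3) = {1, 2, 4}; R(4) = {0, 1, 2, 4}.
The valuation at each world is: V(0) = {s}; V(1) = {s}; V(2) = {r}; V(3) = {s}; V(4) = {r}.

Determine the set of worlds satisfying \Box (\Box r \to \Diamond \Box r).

Let φ = \Box (\Box r \to \Diamond \Box r). Evaluate φ at each world:
  0 (successors {0, 2}): φ is true.
  1 (successors {2, 4}): φ is true.
  2 (successors {1, 3, 4}): φ is false.
  3 (successors {1, 2, 4}): φ is false.
  4 (successors {0, 1, 2, 4}): φ is false.
For instance, at 0:
  At 0: \Box (\Box r \to \Diamond \Box r) requires \Box r \to \Diamond \Box r at every successor {0, 2}.
      At 0: \Box r is false, \Diamond \Box r is false, so \Box r \to \Diamond \Box r is true.
      At 2: \Box r is false, \Diamond \Box r is true, so \Box r \to \Diamond \Box r is true.
  So \Box (\Box r \to \Diamond \Box r) is true at 0.
Satisfying worlds: {0, 1}

0, 1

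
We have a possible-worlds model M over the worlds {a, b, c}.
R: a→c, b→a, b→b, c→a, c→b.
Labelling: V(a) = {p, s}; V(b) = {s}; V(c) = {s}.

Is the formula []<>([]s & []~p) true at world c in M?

No

At c: []<>([]s & []~p) requires <>([]s & []~p) at every successor {a, b}.
  <>([]s & []~p) fails at a, so []<>([]s & []~p) is false at c.
    At a: <>([]s & []~p) requires []s & []~p at some successor in {c}.
      At c: []s & []~p is false.
    So <>([]s & []~p) is false at a.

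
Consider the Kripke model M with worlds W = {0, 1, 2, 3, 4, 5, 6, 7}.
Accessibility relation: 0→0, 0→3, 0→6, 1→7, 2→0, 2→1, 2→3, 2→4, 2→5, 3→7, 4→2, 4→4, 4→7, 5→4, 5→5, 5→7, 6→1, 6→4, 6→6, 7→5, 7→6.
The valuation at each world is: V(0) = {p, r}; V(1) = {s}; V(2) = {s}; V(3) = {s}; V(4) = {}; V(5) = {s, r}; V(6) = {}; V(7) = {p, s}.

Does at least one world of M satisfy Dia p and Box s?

Yes

Let φ = Dia p and Box s. Evaluate φ at each world:
  0 (successors {0, 3, 6}): φ is false.
  1 (successors {7}): φ is true.
  2 (successors {0, 1, 3, 4, 5}): φ is false.
  3 (successors {7}): φ is true.
  4 (successors {2, 4, 7}): φ is false.
  5 (successors {4, 5, 7}): φ is false.
  6 (successors {1, 4, 6}): φ is false.
  7 (successors {5, 6}): φ is false.
Detail at 1 (witness):
  At 1: Dia p is true, Box s is true, so Dia p and Box s is true.
    At 1: Dia p requires p at some successor in {7}.
      p holds at 7, so Dia p is true at 1.
    At 1: Box s requires s at every successor {7}.
      At 7: s is true.
    So Box s is true at 1.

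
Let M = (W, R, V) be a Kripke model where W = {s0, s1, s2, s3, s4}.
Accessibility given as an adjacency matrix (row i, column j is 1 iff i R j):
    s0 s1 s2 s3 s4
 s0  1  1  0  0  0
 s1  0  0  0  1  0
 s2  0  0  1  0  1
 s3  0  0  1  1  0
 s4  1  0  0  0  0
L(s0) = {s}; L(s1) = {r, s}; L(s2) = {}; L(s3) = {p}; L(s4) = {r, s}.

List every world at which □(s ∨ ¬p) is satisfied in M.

s0, s2, s4

Let φ = □(s ∨ ¬p). Evaluate φ at each world:
  s0 (successors {s0, s1}): φ is true.
  s1 (successors {s3}): φ is false.
  s2 (successors {s2, s4}): φ is true.
  s3 (successors {s2, s3}): φ is false.
  s4 (successors {s0}): φ is true.
For instance, at s1:
  At s1: □(s ∨ ¬p) requires s ∨ ¬p at every successor {s3}.
    s ∨ ¬p fails at s3, so □(s ∨ ¬p) is false at s1.
Satisfying worlds: {s0, s2, s4}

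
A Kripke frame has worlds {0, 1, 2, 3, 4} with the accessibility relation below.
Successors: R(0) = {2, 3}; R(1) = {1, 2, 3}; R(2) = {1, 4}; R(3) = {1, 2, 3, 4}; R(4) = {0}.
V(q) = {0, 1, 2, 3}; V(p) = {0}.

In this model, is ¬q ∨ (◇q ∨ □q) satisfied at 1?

At 1: ¬q is false, ◇q ∨ □q is true, so ¬q ∨ (◇q ∨ □q) is true.
  At 1: ◇q is true, □q is true, so ◇q ∨ □q is true.
    At 1: ◇q requires q at some successor in {1, 2, 3}.
      q holds at 1, so ◇q is true at 1.
    At 1: □q requires q at every successor {1, 2, 3}.
      At 1: q is true.
      At 2: q is true.
      At 3: q is true.
    So □q is true at 1.

Yes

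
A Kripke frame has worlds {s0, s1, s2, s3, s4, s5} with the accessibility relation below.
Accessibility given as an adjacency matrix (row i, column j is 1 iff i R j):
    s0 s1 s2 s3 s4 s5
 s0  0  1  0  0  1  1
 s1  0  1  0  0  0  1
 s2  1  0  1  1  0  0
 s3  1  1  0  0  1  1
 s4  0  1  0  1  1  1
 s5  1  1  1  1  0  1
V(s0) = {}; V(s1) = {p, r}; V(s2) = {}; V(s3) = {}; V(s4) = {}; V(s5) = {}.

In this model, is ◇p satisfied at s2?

At s2: ◇p requires p at some successor in {s0, s2, s3}.
  At s0: p is false.
  At s2: p is false.
  At s3: p is false.
So ◇p is false at s2.

No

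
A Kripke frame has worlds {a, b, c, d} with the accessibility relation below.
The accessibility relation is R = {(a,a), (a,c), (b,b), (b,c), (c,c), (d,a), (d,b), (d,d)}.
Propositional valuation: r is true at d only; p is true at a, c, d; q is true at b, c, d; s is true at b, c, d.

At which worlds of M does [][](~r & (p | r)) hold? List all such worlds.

a, c

Recall that []ψ holds at a world iff ψ holds at every accessible world, and <>ψ holds iff ψ holds at some accessible world.
Let φ = [][](~r & (p | r)). Evaluate φ at each world:
  a (successors {a, c}): φ is true.
  b (successors {b, c}): φ is false.
  c (successors {c}): φ is true.
  d (successors {a, b, d}): φ is false.
For instance, at d:
  At d: [][](~r & (p | r)) requires [](~r & (p | r)) at every successor {a, b, d}.
    [](~r & (p | r)) fails at b, so [][](~r & (p | r)) is false at d.
      At b: [](~r & (p | r)) requires ~r & (p | r) at every successor {b, c}.
        ~r & (p | r) fails at b, so [](~r & (p | r)) is false at b.
Satisfying worlds: {a, c}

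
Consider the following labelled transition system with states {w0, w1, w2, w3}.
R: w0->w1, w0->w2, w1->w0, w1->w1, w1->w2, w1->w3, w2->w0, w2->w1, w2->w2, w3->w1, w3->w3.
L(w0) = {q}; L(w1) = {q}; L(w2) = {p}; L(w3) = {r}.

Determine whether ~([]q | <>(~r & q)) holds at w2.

No

At w2: []q | <>(~r & q) is true, so ~([]q | <>(~r & q)) is false.
  At w2: []q is false, <>(~r & q) is true, so []q | <>(~r & q) is true.
    At w2: []q requires q at every successor {w0, w1, w2}.
      q fails at w2, so []q is false at w2.
    At w2: <>(~r & q) requires ~r & q at some successor in {w0, w1, w2}.
      ~r & q holds at w0, so <>(~r & q) is true at w2.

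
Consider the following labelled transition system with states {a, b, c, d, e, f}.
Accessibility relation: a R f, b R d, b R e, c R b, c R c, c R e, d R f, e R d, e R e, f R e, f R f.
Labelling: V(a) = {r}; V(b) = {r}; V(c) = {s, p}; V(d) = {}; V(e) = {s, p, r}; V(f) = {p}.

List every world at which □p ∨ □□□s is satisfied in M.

a, d, f

Let φ = □p ∨ □□□s. Evaluate φ at each world:
  a (successors {f}): φ is true.
  b (successors {d, e}): φ is false.
  c (successors {b, c, e}): φ is false.
  d (successors {f}): φ is true.
  e (successors {d, e}): φ is false.
  f (successors {e, f}): φ is true.
For instance, at d:
  At d: □p is true, □□□s is false, so □p ∨ □□□s is true.
    At d: □p requires p at every successor {f}.
      At f: p is true.
    So □p is true at d.
    At d: □□□s requires □□s at every successor {f}.
      □□s fails at f, so □□□s is false at d.
Satisfying worlds: {a, d, f}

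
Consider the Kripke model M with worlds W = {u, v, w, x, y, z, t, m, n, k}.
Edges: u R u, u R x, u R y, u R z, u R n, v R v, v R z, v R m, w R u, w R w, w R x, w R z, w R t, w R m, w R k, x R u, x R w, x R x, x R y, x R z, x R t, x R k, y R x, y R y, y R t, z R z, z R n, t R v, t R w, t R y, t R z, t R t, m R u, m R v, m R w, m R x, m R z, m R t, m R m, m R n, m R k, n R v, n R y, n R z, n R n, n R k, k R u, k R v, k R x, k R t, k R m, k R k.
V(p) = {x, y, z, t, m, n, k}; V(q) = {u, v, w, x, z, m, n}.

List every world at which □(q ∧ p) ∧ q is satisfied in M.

Let φ = □(q ∧ p) ∧ q. Evaluate φ at each world:
  u (successors {u, x, y, z, n}): φ is false.
  v (successors {v, z, m}): φ is false.
  w (successors {u, w, x, z, t, m, k}): φ is false.
  x (successors {u, w, x, y, z, t, k}): φ is false.
  y (successors {x, y, t}): φ is false.
  z (successors {z, n}): φ is true.
  t (successors {v, w, y, z, t}): φ is false.
  m (successors {u, v, w, x, z, t, m, n, k}): φ is false.
  n (successors {v, y, z, n, k}): φ is false.
  k (successors {u, v, x, t, m, k}): φ is false.
For instance, at x:
  At x: □(q ∧ p) is false, q is true, so □(q ∧ p) ∧ q is false.
    At x: □(q ∧ p) requires q ∧ p at every successor {u, w, x, y, z, t, k}.
      q ∧ p fails at u, so □(q ∧ p) is false at x.
Satisfying worlds: {z}

z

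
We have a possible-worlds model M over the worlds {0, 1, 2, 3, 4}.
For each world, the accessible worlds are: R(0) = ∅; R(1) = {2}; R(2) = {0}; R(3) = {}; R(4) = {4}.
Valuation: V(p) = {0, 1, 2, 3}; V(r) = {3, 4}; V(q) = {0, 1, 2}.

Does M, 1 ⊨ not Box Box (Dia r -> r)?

No

Recall that Box ψ holds at a world iff ψ holds at every accessible world, and Dia ψ holds iff ψ holds at some accessible world.
At 1: Box Box (Dia r -> r) is true, so not Box Box (Dia r -> r) is false.
  At 1: Box Box (Dia r -> r) requires Box (Dia r -> r) at every successor {2}.
      At 2: Box (Dia r -> r) requires Dia r -> r at every successor {0}.
        At 0: Dia r -> r is true.
      So Box (Dia r -> r) is true at 2.
  So Box Box (Dia r -> r) is true at 1.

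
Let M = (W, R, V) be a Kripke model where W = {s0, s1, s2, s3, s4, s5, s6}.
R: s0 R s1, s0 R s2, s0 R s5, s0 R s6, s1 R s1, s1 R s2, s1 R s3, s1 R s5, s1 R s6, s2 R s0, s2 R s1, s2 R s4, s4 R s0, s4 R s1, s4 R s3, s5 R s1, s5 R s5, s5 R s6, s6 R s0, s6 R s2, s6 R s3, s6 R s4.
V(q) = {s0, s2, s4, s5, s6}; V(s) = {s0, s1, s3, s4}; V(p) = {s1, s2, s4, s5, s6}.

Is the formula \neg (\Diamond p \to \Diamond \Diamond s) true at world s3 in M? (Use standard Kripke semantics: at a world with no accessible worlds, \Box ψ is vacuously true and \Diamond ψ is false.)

No

Recall that \Diamond ψ holds at a world iff ψ holds at some accessible world.
At s3: \Diamond p \to \Diamond \Diamond s is true, so \neg (\Diamond p \to \Diamond \Diamond s) is false.
  At s3: \Diamond p is false, \Diamond \Diamond s is false, so \Diamond p \to \Diamond \Diamond s is true.
    At s3: no accessible worlds, so \Diamond p is false.
    At s3: no accessible worlds, so \Diamond \Diamond s is false.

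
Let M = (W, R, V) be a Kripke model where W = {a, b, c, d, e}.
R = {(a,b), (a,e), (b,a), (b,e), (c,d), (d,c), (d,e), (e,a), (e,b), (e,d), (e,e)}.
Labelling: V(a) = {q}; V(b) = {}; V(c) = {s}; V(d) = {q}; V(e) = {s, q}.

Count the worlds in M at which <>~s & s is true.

2

Let φ = <>~s & s. Evaluate φ at each world:
  a (successors {b, e}): φ is false.
  b (successors {a, e}): φ is false.
  c (successors {d}): φ is true.
  d (successors {c, e}): φ is false.
  e (successors {a, b, d, e}): φ is true.
For instance, at b:
  At b: <>~s is true, s is false, so <>~s & s is false.
    At b: <>~s requires ~s at some successor in {a, e}.
      ~s holds at a, so <>~s is true at b.
Satisfying worlds: {c, e}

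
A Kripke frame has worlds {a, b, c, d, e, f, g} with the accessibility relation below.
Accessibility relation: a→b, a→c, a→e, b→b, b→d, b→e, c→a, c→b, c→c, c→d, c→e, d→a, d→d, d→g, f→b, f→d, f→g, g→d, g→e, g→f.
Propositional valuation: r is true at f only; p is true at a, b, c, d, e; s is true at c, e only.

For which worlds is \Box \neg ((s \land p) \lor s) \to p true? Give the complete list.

Recall that \Box ψ holds at a world iff ψ holds at every accessible world, and \Diamond ψ holds iff ψ holds at some accessible world.
Let φ = \Box \neg ((s \land p) \lor s) \to p. Evaluate φ at each world:
  a (successors {b, c, e}): φ is true.
  b (successors {b, d, e}): φ is true.
  c (successors {a, b, c, d, e}): φ is true.
  d (successors {a, d, g}): φ is true.
  e (successors ∅): φ is true.
  f (successors {b, d, g}): φ is false.
  g (successors {d, e, f}): φ is true.
For instance, at b:
  At b: \Box \neg ((s \land p) \lor s) is false, p is true, so \Box \neg ((s \land p) \lor s) \to p is true.
    At b: \Box \neg ((s \land p) \lor s) requires \neg ((s \land p) \lor s) at every successor {b, d, e}.
      \neg ((s \land p) \lor s) fails at e, so \Box \neg ((s \land p) \lor s) is false at b.
Satisfying worlds: {a, b, c, d, e, g}

a, b, c, d, e, g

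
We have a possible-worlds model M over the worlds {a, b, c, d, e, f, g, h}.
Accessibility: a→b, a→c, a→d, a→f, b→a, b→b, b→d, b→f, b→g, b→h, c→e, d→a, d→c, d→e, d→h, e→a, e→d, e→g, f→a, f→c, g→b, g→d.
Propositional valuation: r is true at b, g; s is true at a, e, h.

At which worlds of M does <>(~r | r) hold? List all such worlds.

Let φ = <>(~r | r). Evaluate φ at each world:
  a (successors {b, c, d, f}): φ is true.
  b (successors {a, b, d, f, g, h}): φ is true.
  c (successors {e}): φ is true.
  d (successors {a, c, e, h}): φ is true.
  e (successors {a, d, g}): φ is true.
  f (successors {a, c}): φ is true.
  g (successors {b, d}): φ is true.
  h (successors ∅): φ is false.
For instance, at g:
  At g: <>(~r | r) requires ~r | r at some successor in {b, d}.
    ~r | r holds at b, so <>(~r | r) is true at g.
Satisfying worlds: {a, b, c, d, e, f, g}

a, b, c, d, e, f, g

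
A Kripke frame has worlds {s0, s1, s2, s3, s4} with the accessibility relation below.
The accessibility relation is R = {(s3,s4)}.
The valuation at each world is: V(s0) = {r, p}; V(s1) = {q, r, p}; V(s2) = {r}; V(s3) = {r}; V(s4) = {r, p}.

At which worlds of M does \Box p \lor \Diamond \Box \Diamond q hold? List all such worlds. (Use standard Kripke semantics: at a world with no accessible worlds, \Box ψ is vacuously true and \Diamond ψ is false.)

Let φ = \Box p \lor \Diamond \Box \Diamond q. Evaluate φ at each world:
  s0 (successors ∅): φ is true.
  s1 (successors ∅): φ is true.
  s2 (successors ∅): φ is true.
  s3 (successors {s4}): φ is true.
  s4 (successors ∅): φ is true.
For instance, at s3:
  At s3: \Box p is true, \Diamond \Box \Diamond q is true, so \Box p \lor \Diamond \Box \Diamond q is true.
    At s3: \Box p requires p at every successor {s4}.
      At s4: p is true.
    So \Box p is true at s3.
    At s3: \Diamond \Box \Diamond q requires \Box \Diamond q at some successor in {s4}.
      \Box \Diamond q holds at s4, so \Diamond \Box \Diamond q is true at s3.
Satisfying worlds: {s0, s1, s2, s3, s4}

s0, s1, s2, s3, s4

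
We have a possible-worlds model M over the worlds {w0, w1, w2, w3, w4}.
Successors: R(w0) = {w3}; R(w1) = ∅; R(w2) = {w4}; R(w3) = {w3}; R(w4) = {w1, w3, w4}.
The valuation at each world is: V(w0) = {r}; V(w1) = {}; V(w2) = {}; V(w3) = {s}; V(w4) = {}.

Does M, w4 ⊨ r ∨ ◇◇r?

No

Recall that ◇ψ holds at a world iff ψ holds at some accessible world.
At w4: r is false, ◇◇r is false, so r ∨ ◇◇r is false.
  At w4: ◇◇r requires ◇r at some successor in {w1, w3, w4}.
    At w1: ◇r is false.
    At w3: ◇r is false.
    At w4: ◇r is false.
  So ◇◇r is false at w4.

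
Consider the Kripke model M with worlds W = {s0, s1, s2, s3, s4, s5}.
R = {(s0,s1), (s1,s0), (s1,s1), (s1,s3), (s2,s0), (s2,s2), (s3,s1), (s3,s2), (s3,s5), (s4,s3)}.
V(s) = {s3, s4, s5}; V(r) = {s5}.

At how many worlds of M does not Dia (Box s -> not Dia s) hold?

1

Let φ = not Dia (Box s -> not Dia s). Evaluate φ at each world:
  s0 (successors {s1}): φ is false.
  s1 (successors {s0, s1, s3}): φ is false.
  s2 (successors {s0, s2}): φ is false.
  s3 (successors {s1, s2, s5}): φ is false.
  s4 (successors {s3}): φ is false.
  s5 (successors ∅): φ is true.
For instance, at s4:
  At s4: Dia (Box s -> not Dia s) is true, so not Dia (Box s -> not Dia s) is false.
    At s4: Dia (Box s -> not Dia s) requires Box s -> not Dia s at some successor in {s3}.
      Box s -> not Dia s holds at s3, so Dia (Box s -> not Dia s) is true at s4.
Satisfying worlds: {s5}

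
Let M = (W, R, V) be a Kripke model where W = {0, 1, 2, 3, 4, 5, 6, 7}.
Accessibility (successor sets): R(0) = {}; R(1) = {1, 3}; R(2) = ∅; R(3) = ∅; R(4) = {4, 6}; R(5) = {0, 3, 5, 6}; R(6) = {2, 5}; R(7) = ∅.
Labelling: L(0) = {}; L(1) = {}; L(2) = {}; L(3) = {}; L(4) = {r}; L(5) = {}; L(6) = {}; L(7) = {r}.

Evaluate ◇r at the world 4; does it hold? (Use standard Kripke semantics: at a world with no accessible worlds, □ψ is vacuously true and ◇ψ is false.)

Yes

Recall that ◇ψ holds at a world iff ψ holds at some accessible world.
At 4: ◇r requires r at some successor in {4, 6}.
  r holds at 4, so ◇r is true at 4.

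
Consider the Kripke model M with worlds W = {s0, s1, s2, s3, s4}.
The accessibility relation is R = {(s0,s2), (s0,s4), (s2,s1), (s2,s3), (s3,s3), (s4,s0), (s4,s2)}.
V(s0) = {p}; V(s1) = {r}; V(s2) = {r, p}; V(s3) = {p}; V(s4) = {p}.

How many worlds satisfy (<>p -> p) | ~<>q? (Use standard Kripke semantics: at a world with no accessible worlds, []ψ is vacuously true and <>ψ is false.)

5

Let φ = (<>p -> p) | ~<>q. Evaluate φ at each world:
  s0 (successors {s2, s4}): φ is true.
  s1 (successors ∅): φ is true.
  s2 (successors {s1, s3}): φ is true.
  s3 (successors {s3}): φ is true.
  s4 (successors {s0, s2}): φ is true.
For instance, at s3:
  At s3: <>p -> p is true, ~<>q is true, so (<>p -> p) | ~<>q is true.
    At s3: <>p is true, p is true, so <>p -> p is true.
      At s3: <>p requires p at some successor in {s3}.
        p holds at s3, so <>p is true at s3.
    At s3: <>q is false, so ~<>q is true.
      At s3: <>q requires q at some successor in {s3}.
        At s3: q is false.
      So <>q is false at s3.
Satisfying worlds: {s0, s1, s2, s3, s4}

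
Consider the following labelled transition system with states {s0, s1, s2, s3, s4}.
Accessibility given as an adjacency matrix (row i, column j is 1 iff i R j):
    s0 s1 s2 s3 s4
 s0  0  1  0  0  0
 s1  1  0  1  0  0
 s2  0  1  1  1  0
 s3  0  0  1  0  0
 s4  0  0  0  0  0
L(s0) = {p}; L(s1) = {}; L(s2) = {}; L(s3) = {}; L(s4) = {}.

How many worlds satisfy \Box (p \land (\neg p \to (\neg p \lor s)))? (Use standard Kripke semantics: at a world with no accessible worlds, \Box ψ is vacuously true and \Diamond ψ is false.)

Let φ = \Box (p \land (\neg p \to (\neg p \lor s))). Evaluate φ at each world:
  s0 (successors {s1}): φ is false.
  s1 (successors {s0, s2}): φ is false.
  s2 (successors {s1, s2, s3}): φ is false.
  s3 (successors {s2}): φ is false.
  s4 (successors ∅): φ is true.
For instance, at s0:
  At s0: \Box (p \land (\neg p \to (\neg p \lor s))) requires p \land (\neg p \to (\neg p \lor s)) at every successor {s1}.
    p \land (\neg p \to (\neg p \lor s)) fails at s1, so \Box (p \land (\neg p \to (\neg p \lor s))) is false at s0.
Satisfying worlds: {s4}

1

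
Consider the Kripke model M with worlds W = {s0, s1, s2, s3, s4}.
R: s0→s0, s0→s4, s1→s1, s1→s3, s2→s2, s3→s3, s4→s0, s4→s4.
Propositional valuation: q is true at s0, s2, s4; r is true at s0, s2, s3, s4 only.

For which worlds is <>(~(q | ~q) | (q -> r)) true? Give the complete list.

s0, s1, s2, s3, s4

Let φ = <>(~(q | ~q) | (q -> r)). Evaluate φ at each world:
  s0 (successors {s0, s4}): φ is true.
  s1 (successors {s1, s3}): φ is true.
  s2 (successors {s2}): φ is true.
  s3 (successors {s3}): φ is true.
  s4 (successors {s0, s4}): φ is true.
For instance, at s1:
  At s1: <>(~(q | ~q) | (q -> r)) requires ~(q | ~q) | (q -> r) at some successor in {s1, s3}.
    ~(q | ~q) | (q -> r) holds at s1, so <>(~(q | ~q) | (q -> r)) is true at s1.
Satisfying worlds: {s0, s1, s2, s3, s4}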